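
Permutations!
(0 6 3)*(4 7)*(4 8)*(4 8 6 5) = (8)(0 5 4 7 6 3) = [5, 1, 2, 0, 7, 4, 3, 6, 8]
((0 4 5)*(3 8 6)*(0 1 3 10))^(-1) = (0 10 6 8 3 1 5 4)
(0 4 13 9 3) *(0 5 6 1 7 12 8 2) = (0 4 13 9 3 5 6 1 7 12 8 2) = [4, 7, 0, 5, 13, 6, 1, 12, 2, 3, 10, 11, 8, 9]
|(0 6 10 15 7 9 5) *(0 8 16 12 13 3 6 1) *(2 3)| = 12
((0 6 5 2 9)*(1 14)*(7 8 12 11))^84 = ((0 6 5 2 9)(1 14)(7 8 12 11))^84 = (14)(0 9 2 5 6)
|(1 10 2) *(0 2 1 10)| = |(0 2 10 1)| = 4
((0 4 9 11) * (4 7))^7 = (0 4 11 7 9)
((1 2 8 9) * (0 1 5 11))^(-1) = ((0 1 2 8 9 5 11))^(-1) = (0 11 5 9 8 2 1)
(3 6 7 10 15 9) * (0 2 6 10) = [2, 1, 6, 10, 4, 5, 7, 0, 8, 3, 15, 11, 12, 13, 14, 9] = (0 2 6 7)(3 10 15 9)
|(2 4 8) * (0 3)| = |(0 3)(2 4 8)| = 6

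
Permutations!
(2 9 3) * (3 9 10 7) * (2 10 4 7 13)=(2 4 7 3 10 13)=[0, 1, 4, 10, 7, 5, 6, 3, 8, 9, 13, 11, 12, 2]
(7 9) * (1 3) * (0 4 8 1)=(0 4 8 1 3)(7 9)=[4, 3, 2, 0, 8, 5, 6, 9, 1, 7]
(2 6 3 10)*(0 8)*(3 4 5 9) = (0 8)(2 6 4 5 9 3 10) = [8, 1, 6, 10, 5, 9, 4, 7, 0, 3, 2]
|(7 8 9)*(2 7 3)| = 5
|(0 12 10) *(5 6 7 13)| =12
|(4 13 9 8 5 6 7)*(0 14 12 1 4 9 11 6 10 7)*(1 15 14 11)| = 15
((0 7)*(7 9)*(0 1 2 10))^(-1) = ((0 9 7 1 2 10))^(-1) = (0 10 2 1 7 9)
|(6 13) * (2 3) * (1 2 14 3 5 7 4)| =10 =|(1 2 5 7 4)(3 14)(6 13)|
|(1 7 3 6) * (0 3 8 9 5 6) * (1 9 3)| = 15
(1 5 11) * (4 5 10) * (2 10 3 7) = (1 3 7 2 10 4 5 11) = [0, 3, 10, 7, 5, 11, 6, 2, 8, 9, 4, 1]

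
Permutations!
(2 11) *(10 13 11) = (2 10 13 11) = [0, 1, 10, 3, 4, 5, 6, 7, 8, 9, 13, 2, 12, 11]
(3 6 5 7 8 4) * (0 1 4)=(0 1 4 3 6 5 7 8)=[1, 4, 2, 6, 3, 7, 5, 8, 0]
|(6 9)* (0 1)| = 2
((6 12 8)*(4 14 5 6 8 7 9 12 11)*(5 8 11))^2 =(4 8)(7 12 9)(11 14)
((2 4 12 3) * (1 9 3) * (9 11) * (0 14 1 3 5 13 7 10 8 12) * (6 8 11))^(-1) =(0 4 2 3 12 8 6 1 14)(5 9 11 10 7 13)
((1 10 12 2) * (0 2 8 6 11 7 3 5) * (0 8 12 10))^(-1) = (12)(0 1 2)(3 7 11 6 8 5)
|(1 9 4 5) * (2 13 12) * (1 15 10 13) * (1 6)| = 10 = |(1 9 4 5 15 10 13 12 2 6)|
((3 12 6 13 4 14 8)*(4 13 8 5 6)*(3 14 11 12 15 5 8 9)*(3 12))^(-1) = (3 11 4 12 9 6 5 15)(8 14)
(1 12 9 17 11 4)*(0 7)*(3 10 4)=(0 7)(1 12 9 17 11 3 10 4)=[7, 12, 2, 10, 1, 5, 6, 0, 8, 17, 4, 3, 9, 13, 14, 15, 16, 11]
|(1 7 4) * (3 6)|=6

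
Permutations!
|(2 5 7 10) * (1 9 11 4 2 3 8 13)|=11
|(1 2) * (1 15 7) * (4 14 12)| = |(1 2 15 7)(4 14 12)| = 12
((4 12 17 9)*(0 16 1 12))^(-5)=(0 1 17 4 16 12 9)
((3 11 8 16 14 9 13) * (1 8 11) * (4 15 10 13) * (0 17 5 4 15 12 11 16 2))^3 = (0 4 16 15 3 2 5 11 9 13 8 17 12 14 10 1)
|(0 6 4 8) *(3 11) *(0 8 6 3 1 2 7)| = |(0 3 11 1 2 7)(4 6)| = 6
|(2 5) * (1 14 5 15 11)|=6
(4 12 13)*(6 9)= (4 12 13)(6 9)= [0, 1, 2, 3, 12, 5, 9, 7, 8, 6, 10, 11, 13, 4]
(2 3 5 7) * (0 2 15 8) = (0 2 3 5 7 15 8) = [2, 1, 3, 5, 4, 7, 6, 15, 0, 9, 10, 11, 12, 13, 14, 8]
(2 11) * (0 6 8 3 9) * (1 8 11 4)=(0 6 11 2 4 1 8 3 9)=[6, 8, 4, 9, 1, 5, 11, 7, 3, 0, 10, 2]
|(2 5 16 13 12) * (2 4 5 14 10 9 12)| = |(2 14 10 9 12 4 5 16 13)| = 9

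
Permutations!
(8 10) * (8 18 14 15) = (8 10 18 14 15) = [0, 1, 2, 3, 4, 5, 6, 7, 10, 9, 18, 11, 12, 13, 15, 8, 16, 17, 14]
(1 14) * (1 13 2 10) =(1 14 13 2 10) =[0, 14, 10, 3, 4, 5, 6, 7, 8, 9, 1, 11, 12, 2, 13]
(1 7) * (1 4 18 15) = (1 7 4 18 15) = [0, 7, 2, 3, 18, 5, 6, 4, 8, 9, 10, 11, 12, 13, 14, 1, 16, 17, 15]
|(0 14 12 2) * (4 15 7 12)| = 7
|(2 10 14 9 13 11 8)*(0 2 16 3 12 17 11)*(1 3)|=42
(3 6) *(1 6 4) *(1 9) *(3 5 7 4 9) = (1 6 5 7 4 3 9) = [0, 6, 2, 9, 3, 7, 5, 4, 8, 1]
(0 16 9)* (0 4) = (0 16 9 4) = [16, 1, 2, 3, 0, 5, 6, 7, 8, 4, 10, 11, 12, 13, 14, 15, 9]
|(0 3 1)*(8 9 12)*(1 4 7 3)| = |(0 1)(3 4 7)(8 9 12)| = 6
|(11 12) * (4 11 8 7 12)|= 6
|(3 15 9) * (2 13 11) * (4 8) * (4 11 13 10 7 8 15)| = 20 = |(2 10 7 8 11)(3 4 15 9)|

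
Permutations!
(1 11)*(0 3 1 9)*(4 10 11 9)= (0 3 1 9)(4 10 11)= [3, 9, 2, 1, 10, 5, 6, 7, 8, 0, 11, 4]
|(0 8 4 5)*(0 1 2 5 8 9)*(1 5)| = 2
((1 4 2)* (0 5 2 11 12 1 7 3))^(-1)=((0 5 2 7 3)(1 4 11 12))^(-1)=(0 3 7 2 5)(1 12 11 4)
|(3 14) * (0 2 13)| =|(0 2 13)(3 14)| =6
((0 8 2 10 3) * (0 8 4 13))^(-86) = ((0 4 13)(2 10 3 8))^(-86) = (0 4 13)(2 3)(8 10)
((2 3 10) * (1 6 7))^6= (10)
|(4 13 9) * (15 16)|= |(4 13 9)(15 16)|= 6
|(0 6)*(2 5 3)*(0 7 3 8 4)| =|(0 6 7 3 2 5 8 4)| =8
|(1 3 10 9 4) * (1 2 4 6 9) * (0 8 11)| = 6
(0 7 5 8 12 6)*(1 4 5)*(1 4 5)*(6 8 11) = (0 7 4 1 5 11 6)(8 12) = [7, 5, 2, 3, 1, 11, 0, 4, 12, 9, 10, 6, 8]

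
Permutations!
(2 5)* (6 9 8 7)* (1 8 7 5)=(1 8 5 2)(6 9 7)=[0, 8, 1, 3, 4, 2, 9, 6, 5, 7]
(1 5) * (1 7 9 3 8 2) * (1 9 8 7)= [0, 5, 9, 7, 4, 1, 6, 8, 2, 3]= (1 5)(2 9 3 7 8)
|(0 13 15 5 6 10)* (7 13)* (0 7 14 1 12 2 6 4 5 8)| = 22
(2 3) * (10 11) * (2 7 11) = (2 3 7 11 10) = [0, 1, 3, 7, 4, 5, 6, 11, 8, 9, 2, 10]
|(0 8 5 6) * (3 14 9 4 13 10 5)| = |(0 8 3 14 9 4 13 10 5 6)| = 10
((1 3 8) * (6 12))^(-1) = (1 8 3)(6 12)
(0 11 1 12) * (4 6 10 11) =(0 4 6 10 11 1 12) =[4, 12, 2, 3, 6, 5, 10, 7, 8, 9, 11, 1, 0]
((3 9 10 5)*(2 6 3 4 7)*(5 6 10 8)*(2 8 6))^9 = (2 10)(4 7 8 5)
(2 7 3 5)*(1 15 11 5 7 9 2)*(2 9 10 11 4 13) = (1 15 4 13 2 10 11 5)(3 7) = [0, 15, 10, 7, 13, 1, 6, 3, 8, 9, 11, 5, 12, 2, 14, 4]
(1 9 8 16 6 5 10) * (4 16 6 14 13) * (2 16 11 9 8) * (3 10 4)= (1 8 6 5 4 11 9 2 16 14 13 3 10)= [0, 8, 16, 10, 11, 4, 5, 7, 6, 2, 1, 9, 12, 3, 13, 15, 14]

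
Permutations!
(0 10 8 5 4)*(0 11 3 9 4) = (0 10 8 5)(3 9 4 11) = [10, 1, 2, 9, 11, 0, 6, 7, 5, 4, 8, 3]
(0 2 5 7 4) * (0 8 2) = [0, 1, 5, 3, 8, 7, 6, 4, 2] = (2 5 7 4 8)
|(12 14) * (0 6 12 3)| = |(0 6 12 14 3)| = 5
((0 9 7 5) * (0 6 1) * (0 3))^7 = (9) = ((0 9 7 5 6 1 3))^7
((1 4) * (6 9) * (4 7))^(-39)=((1 7 4)(6 9))^(-39)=(6 9)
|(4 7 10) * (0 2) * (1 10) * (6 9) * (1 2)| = 6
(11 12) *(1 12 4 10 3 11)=(1 12)(3 11 4 10)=[0, 12, 2, 11, 10, 5, 6, 7, 8, 9, 3, 4, 1]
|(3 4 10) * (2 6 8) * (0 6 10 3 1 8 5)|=12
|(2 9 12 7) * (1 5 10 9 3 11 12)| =|(1 5 10 9)(2 3 11 12 7)| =20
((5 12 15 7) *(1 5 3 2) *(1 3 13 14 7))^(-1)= (1 15 12 5)(2 3)(7 14 13)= ((1 5 12 15)(2 3)(7 13 14))^(-1)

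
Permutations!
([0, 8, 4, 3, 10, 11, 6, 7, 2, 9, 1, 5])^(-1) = (1 10 4 2 8)(5 11)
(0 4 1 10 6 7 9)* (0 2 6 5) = (0 4 1 10 5)(2 6 7 9) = [4, 10, 6, 3, 1, 0, 7, 9, 8, 2, 5]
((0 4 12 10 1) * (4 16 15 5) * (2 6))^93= ((0 16 15 5 4 12 10 1)(2 6))^93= (0 12 15 1 4 16 10 5)(2 6)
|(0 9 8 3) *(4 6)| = 4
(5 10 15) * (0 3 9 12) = [3, 1, 2, 9, 4, 10, 6, 7, 8, 12, 15, 11, 0, 13, 14, 5] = (0 3 9 12)(5 10 15)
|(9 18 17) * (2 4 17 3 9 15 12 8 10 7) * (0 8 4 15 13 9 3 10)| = |(0 8)(2 15 12 4 17 13 9 18 10 7)| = 10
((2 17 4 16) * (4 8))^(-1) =((2 17 8 4 16))^(-1) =(2 16 4 8 17)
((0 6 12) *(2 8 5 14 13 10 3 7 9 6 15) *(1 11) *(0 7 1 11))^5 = (0 14)(1 5)(2 10)(3 8)(6 12 7 9)(13 15)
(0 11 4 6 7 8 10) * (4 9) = (0 11 9 4 6 7 8 10) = [11, 1, 2, 3, 6, 5, 7, 8, 10, 4, 0, 9]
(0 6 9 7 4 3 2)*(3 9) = (0 6 3 2)(4 9 7) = [6, 1, 0, 2, 9, 5, 3, 4, 8, 7]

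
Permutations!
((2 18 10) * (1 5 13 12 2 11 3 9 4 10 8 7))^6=(1 8 2 13)(3 9 4 10 11)(5 7 18 12)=((1 5 13 12 2 18 8 7)(3 9 4 10 11))^6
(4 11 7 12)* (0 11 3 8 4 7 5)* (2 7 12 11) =[2, 1, 7, 8, 3, 0, 6, 11, 4, 9, 10, 5, 12] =(12)(0 2 7 11 5)(3 8 4)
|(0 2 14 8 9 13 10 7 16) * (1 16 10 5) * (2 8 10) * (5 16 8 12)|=8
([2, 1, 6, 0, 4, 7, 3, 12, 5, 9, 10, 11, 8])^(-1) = [3, 1, 0, 6, 4, 8, 2, 5, 12, 9, 10, 11, 7]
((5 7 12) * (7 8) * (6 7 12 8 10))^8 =((5 10 6 7 8 12))^8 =(5 6 8)(7 12 10)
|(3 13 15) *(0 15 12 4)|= |(0 15 3 13 12 4)|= 6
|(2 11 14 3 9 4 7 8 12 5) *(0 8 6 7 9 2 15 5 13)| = |(0 8 12 13)(2 11 14 3)(4 9)(5 15)(6 7)| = 4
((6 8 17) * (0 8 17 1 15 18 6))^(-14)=(18)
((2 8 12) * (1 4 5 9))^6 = (12)(1 5)(4 9)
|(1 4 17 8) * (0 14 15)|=12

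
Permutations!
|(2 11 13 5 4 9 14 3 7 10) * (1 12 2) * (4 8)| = 13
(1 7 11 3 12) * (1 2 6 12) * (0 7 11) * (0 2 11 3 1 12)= (0 7 2 6)(1 3 12 11)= [7, 3, 6, 12, 4, 5, 0, 2, 8, 9, 10, 1, 11]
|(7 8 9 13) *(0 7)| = 5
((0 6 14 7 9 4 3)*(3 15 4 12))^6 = ((0 6 14 7 9 12 3)(4 15))^6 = (15)(0 3 12 9 7 14 6)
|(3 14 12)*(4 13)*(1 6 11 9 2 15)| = |(1 6 11 9 2 15)(3 14 12)(4 13)| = 6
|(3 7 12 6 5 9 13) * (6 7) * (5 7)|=|(3 6 7 12 5 9 13)|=7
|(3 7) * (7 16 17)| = |(3 16 17 7)| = 4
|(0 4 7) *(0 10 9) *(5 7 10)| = |(0 4 10 9)(5 7)| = 4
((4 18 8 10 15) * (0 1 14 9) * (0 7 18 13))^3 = ((0 1 14 9 7 18 8 10 15 4 13))^3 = (0 9 8 4 1 7 10 13 14 18 15)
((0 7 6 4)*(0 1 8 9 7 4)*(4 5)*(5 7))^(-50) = (9)(0 7 6)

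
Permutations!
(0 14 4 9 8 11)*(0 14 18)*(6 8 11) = [18, 1, 2, 3, 9, 5, 8, 7, 6, 11, 10, 14, 12, 13, 4, 15, 16, 17, 0] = (0 18)(4 9 11 14)(6 8)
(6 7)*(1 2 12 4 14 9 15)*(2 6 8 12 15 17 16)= [0, 6, 15, 3, 14, 5, 7, 8, 12, 17, 10, 11, 4, 13, 9, 1, 2, 16]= (1 6 7 8 12 4 14 9 17 16 2 15)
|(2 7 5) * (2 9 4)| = 5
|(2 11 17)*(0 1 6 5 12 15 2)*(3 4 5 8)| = 12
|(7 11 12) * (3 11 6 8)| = 6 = |(3 11 12 7 6 8)|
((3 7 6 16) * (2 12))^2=((2 12)(3 7 6 16))^2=(3 6)(7 16)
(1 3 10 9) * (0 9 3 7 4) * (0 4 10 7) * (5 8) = (0 9 1)(3 7 10)(5 8) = [9, 0, 2, 7, 4, 8, 6, 10, 5, 1, 3]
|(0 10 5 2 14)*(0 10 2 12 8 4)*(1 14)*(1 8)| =|(0 2 8 4)(1 14 10 5 12)| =20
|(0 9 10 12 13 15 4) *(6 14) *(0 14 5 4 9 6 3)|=30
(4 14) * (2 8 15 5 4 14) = (2 8 15 5 4) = [0, 1, 8, 3, 2, 4, 6, 7, 15, 9, 10, 11, 12, 13, 14, 5]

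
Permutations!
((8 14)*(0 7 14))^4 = ((0 7 14 8))^4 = (14)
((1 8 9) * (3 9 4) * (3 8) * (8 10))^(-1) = ((1 3 9)(4 10 8))^(-1) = (1 9 3)(4 8 10)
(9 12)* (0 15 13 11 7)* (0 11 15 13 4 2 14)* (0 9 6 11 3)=(0 13 15 4 2 14 9 12 6 11 7 3)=[13, 1, 14, 0, 2, 5, 11, 3, 8, 12, 10, 7, 6, 15, 9, 4]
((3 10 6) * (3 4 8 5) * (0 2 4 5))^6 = ((0 2 4 8)(3 10 6 5))^6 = (0 4)(2 8)(3 6)(5 10)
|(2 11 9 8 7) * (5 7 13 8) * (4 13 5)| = |(2 11 9 4 13 8 5 7)| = 8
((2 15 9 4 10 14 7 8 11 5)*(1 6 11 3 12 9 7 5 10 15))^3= (1 10 2 11 5 6 14)(3 4 8 9 7 12 15)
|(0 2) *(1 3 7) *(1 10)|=|(0 2)(1 3 7 10)|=4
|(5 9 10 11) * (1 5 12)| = 6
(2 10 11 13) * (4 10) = (2 4 10 11 13) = [0, 1, 4, 3, 10, 5, 6, 7, 8, 9, 11, 13, 12, 2]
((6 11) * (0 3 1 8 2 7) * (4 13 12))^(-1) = ((0 3 1 8 2 7)(4 13 12)(6 11))^(-1) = (0 7 2 8 1 3)(4 12 13)(6 11)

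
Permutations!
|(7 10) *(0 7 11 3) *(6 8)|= |(0 7 10 11 3)(6 8)|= 10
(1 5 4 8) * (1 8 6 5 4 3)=[0, 4, 2, 1, 6, 3, 5, 7, 8]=(8)(1 4 6 5 3)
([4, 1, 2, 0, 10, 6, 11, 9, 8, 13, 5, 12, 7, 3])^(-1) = (0 3 13 9 7 12 11 6 5 10 4)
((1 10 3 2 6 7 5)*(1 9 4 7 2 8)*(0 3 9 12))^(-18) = (0 8 10 4 5)(1 9 7 12 3)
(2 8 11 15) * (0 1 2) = (0 1 2 8 11 15) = [1, 2, 8, 3, 4, 5, 6, 7, 11, 9, 10, 15, 12, 13, 14, 0]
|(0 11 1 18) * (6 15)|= |(0 11 1 18)(6 15)|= 4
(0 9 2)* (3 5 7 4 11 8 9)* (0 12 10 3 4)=(0 4 11 8 9 2 12 10 3 5 7)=[4, 1, 12, 5, 11, 7, 6, 0, 9, 2, 3, 8, 10]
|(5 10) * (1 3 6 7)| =4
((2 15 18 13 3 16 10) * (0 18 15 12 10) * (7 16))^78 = (18)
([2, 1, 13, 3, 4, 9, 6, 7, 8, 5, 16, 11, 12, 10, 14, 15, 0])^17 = [13, 1, 10, 3, 4, 9, 6, 7, 8, 5, 0, 11, 12, 16, 14, 15, 2]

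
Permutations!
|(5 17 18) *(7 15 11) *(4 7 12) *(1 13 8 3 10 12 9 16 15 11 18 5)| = |(1 13 8 3 10 12 4 7 11 9 16 15 18)(5 17)| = 26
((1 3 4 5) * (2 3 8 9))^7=(9)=((1 8 9 2 3 4 5))^7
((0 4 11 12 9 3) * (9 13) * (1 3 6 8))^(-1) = ((0 4 11 12 13 9 6 8 1 3))^(-1) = (0 3 1 8 6 9 13 12 11 4)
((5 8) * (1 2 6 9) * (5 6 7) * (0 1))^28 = ((0 1 2 7 5 8 6 9))^28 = (0 5)(1 8)(2 6)(7 9)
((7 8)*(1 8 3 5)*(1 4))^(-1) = (1 4 5 3 7 8)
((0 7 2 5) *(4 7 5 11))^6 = (2 4)(7 11)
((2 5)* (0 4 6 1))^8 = (6)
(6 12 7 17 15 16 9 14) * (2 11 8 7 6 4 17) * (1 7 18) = (1 7 2 11 8 18)(4 17 15 16 9 14)(6 12) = [0, 7, 11, 3, 17, 5, 12, 2, 18, 14, 10, 8, 6, 13, 4, 16, 9, 15, 1]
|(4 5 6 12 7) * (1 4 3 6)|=12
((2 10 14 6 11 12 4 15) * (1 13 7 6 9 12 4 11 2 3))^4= ((1 13 7 6 2 10 14 9 12 11 4 15 3))^4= (1 2 12 3 6 9 15 7 14 4 13 10 11)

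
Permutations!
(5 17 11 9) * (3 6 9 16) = [0, 1, 2, 6, 4, 17, 9, 7, 8, 5, 10, 16, 12, 13, 14, 15, 3, 11] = (3 6 9 5 17 11 16)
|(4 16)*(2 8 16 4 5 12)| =5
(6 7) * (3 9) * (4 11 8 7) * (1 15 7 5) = (1 15 7 6 4 11 8 5)(3 9) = [0, 15, 2, 9, 11, 1, 4, 6, 5, 3, 10, 8, 12, 13, 14, 7]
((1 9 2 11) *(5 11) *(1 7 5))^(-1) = ((1 9 2)(5 11 7))^(-1) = (1 2 9)(5 7 11)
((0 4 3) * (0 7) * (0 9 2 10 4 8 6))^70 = (0 8 6)(2 7 4)(3 10 9)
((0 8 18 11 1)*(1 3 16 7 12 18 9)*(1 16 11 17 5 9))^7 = ((0 8 1)(3 11)(5 9 16 7 12 18 17))^7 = (18)(0 8 1)(3 11)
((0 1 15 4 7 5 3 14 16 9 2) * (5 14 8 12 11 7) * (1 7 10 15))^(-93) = (0 16)(2 14)(3 11 4 8 10 5 12 15)(7 9) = ((0 7 14 16 9 2)(3 8 12 11 10 15 4 5))^(-93)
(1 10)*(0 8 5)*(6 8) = (0 6 8 5)(1 10) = [6, 10, 2, 3, 4, 0, 8, 7, 5, 9, 1]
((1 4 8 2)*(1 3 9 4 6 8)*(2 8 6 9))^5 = (1 4 9)(2 3)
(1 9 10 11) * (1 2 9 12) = (1 12)(2 9 10 11) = [0, 12, 9, 3, 4, 5, 6, 7, 8, 10, 11, 2, 1]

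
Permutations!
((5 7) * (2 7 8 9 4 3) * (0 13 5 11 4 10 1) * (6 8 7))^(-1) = ((0 13 5 7 11 4 3 2 6 8 9 10 1))^(-1) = (0 1 10 9 8 6 2 3 4 11 7 5 13)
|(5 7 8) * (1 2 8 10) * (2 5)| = 4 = |(1 5 7 10)(2 8)|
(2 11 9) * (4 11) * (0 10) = (0 10)(2 4 11 9) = [10, 1, 4, 3, 11, 5, 6, 7, 8, 2, 0, 9]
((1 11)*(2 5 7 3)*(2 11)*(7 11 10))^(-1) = (1 11 5 2)(3 7 10)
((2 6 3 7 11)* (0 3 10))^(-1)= ((0 3 7 11 2 6 10))^(-1)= (0 10 6 2 11 7 3)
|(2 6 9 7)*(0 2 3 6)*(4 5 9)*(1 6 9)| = |(0 2)(1 6 4 5)(3 9 7)| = 12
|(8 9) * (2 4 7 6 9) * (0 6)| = 7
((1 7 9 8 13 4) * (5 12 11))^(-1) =((1 7 9 8 13 4)(5 12 11))^(-1) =(1 4 13 8 9 7)(5 11 12)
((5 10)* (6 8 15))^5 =(5 10)(6 15 8)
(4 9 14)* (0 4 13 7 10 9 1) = (0 4 1)(7 10 9 14 13) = [4, 0, 2, 3, 1, 5, 6, 10, 8, 14, 9, 11, 12, 7, 13]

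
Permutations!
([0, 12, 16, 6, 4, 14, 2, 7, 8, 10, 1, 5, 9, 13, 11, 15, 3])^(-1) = [0, 10, 6, 16, 4, 11, 3, 7, 8, 12, 9, 14, 1, 13, 5, 15, 2]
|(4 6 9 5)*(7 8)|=|(4 6 9 5)(7 8)|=4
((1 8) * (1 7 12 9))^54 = (1 9 12 7 8)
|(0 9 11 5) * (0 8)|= |(0 9 11 5 8)|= 5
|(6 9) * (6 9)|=1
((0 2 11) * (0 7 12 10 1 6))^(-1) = (0 6 1 10 12 7 11 2)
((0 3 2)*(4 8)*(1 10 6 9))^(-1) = ((0 3 2)(1 10 6 9)(4 8))^(-1) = (0 2 3)(1 9 6 10)(4 8)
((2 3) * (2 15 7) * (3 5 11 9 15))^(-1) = (2 7 15 9 11 5)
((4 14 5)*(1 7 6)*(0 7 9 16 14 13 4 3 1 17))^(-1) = ((0 7 6 17)(1 9 16 14 5 3)(4 13))^(-1) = (0 17 6 7)(1 3 5 14 16 9)(4 13)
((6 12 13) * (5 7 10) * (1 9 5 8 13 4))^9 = (1 4 12 6 13 8 10 7 5 9)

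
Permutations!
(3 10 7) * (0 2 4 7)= (0 2 4 7 3 10)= [2, 1, 4, 10, 7, 5, 6, 3, 8, 9, 0]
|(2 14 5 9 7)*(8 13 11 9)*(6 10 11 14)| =12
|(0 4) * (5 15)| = 2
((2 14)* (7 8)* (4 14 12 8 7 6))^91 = (2 12 8 6 4 14)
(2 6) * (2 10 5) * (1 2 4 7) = (1 2 6 10 5 4 7) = [0, 2, 6, 3, 7, 4, 10, 1, 8, 9, 5]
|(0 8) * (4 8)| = |(0 4 8)| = 3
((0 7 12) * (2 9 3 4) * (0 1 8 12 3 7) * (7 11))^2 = (1 12 8)(2 11 3)(4 9 7)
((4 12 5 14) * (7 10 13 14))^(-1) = (4 14 13 10 7 5 12)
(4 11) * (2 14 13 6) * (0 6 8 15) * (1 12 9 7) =(0 6 2 14 13 8 15)(1 12 9 7)(4 11) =[6, 12, 14, 3, 11, 5, 2, 1, 15, 7, 10, 4, 9, 8, 13, 0]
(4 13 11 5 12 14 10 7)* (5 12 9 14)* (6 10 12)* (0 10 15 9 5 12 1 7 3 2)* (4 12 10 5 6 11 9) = (0 5 6 15 4 13 9 14 1 7 12 10 3 2) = [5, 7, 0, 2, 13, 6, 15, 12, 8, 14, 3, 11, 10, 9, 1, 4]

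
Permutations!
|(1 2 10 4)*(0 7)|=|(0 7)(1 2 10 4)|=4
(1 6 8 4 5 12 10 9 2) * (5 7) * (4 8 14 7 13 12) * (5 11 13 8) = [0, 6, 1, 3, 8, 4, 14, 11, 5, 2, 9, 13, 10, 12, 7] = (1 6 14 7 11 13 12 10 9 2)(4 8 5)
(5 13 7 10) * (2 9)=[0, 1, 9, 3, 4, 13, 6, 10, 8, 2, 5, 11, 12, 7]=(2 9)(5 13 7 10)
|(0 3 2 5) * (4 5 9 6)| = |(0 3 2 9 6 4 5)| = 7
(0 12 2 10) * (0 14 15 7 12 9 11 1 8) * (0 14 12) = [9, 8, 10, 3, 4, 5, 6, 0, 14, 11, 12, 1, 2, 13, 15, 7] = (0 9 11 1 8 14 15 7)(2 10 12)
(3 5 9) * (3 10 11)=(3 5 9 10 11)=[0, 1, 2, 5, 4, 9, 6, 7, 8, 10, 11, 3]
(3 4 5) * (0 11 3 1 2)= [11, 2, 0, 4, 5, 1, 6, 7, 8, 9, 10, 3]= (0 11 3 4 5 1 2)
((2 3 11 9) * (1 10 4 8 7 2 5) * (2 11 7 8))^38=(1 4 3 11 5 10 2 7 9)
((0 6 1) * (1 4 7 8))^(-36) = ((0 6 4 7 8 1))^(-36) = (8)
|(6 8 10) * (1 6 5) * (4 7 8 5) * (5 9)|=4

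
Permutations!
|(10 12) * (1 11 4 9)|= 4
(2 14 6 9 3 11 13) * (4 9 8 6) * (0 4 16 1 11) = (0 4 9 3)(1 11 13 2 14 16)(6 8) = [4, 11, 14, 0, 9, 5, 8, 7, 6, 3, 10, 13, 12, 2, 16, 15, 1]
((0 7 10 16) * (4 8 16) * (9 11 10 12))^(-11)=((0 7 12 9 11 10 4 8 16))^(-11)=(0 8 10 9 7 16 4 11 12)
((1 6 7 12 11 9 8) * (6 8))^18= (6 11 7 9 12)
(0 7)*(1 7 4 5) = (0 4 5 1 7) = [4, 7, 2, 3, 5, 1, 6, 0]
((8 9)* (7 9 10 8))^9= (7 9)(8 10)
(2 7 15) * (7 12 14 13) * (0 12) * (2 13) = (0 12 14 2)(7 15 13) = [12, 1, 0, 3, 4, 5, 6, 15, 8, 9, 10, 11, 14, 7, 2, 13]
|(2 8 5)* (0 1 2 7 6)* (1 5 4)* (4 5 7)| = |(0 7 6)(1 2 8 5 4)| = 15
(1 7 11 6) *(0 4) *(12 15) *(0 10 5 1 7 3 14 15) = (0 4 10 5 1 3 14 15 12)(6 7 11) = [4, 3, 2, 14, 10, 1, 7, 11, 8, 9, 5, 6, 0, 13, 15, 12]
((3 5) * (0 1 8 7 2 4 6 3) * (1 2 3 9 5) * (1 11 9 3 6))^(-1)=((0 2 4 1 8 7 6 3 11 9 5))^(-1)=(0 5 9 11 3 6 7 8 1 4 2)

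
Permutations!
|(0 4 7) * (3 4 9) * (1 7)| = 6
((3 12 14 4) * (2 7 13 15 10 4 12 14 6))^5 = ((2 7 13 15 10 4 3 14 12 6))^5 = (2 4)(3 7)(6 10)(12 15)(13 14)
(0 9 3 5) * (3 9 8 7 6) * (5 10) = (0 8 7 6 3 10 5) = [8, 1, 2, 10, 4, 0, 3, 6, 7, 9, 5]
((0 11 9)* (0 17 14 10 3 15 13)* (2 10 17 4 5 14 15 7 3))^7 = ((0 11 9 4 5 14 17 15 13)(2 10)(3 7))^7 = (0 15 14 4 11 13 17 5 9)(2 10)(3 7)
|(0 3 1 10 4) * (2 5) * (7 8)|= |(0 3 1 10 4)(2 5)(7 8)|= 10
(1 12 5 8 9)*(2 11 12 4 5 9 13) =(1 4 5 8 13 2 11 12 9) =[0, 4, 11, 3, 5, 8, 6, 7, 13, 1, 10, 12, 9, 2]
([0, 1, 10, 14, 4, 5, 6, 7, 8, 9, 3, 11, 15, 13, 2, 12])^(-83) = [0, 1, 10, 14, 4, 5, 6, 7, 8, 9, 3, 11, 15, 13, 2, 12]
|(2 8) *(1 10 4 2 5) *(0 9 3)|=6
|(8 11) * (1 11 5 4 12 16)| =7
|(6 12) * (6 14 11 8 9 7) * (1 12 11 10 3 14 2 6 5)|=9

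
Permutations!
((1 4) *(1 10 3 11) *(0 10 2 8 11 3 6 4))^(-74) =((0 10 6 4 2 8 11 1))^(-74) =(0 11 2 6)(1 8 4 10)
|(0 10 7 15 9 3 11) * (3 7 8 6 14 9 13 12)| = 12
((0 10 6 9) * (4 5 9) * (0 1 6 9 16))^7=(0 16 5 4 6 1 9 10)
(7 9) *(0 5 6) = (0 5 6)(7 9) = [5, 1, 2, 3, 4, 6, 0, 9, 8, 7]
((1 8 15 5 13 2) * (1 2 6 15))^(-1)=((1 8)(5 13 6 15))^(-1)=(1 8)(5 15 6 13)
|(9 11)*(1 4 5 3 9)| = |(1 4 5 3 9 11)| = 6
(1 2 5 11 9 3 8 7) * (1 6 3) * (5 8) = (1 2 8 7 6 3 5 11 9) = [0, 2, 8, 5, 4, 11, 3, 6, 7, 1, 10, 9]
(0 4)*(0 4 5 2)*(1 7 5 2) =[2, 7, 0, 3, 4, 1, 6, 5] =(0 2)(1 7 5)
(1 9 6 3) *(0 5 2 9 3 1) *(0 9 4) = (0 5 2 4)(1 3 9 6) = [5, 3, 4, 9, 0, 2, 1, 7, 8, 6]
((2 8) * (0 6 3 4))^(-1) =(0 4 3 6)(2 8)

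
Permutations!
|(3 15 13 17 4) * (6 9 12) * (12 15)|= |(3 12 6 9 15 13 17 4)|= 8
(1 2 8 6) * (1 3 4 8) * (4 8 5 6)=(1 2)(3 8 4 5 6)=[0, 2, 1, 8, 5, 6, 3, 7, 4]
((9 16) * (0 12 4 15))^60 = ((0 12 4 15)(9 16))^60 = (16)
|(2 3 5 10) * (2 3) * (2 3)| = 4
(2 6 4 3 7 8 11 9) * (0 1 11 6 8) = [1, 11, 8, 7, 3, 5, 4, 0, 6, 2, 10, 9] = (0 1 11 9 2 8 6 4 3 7)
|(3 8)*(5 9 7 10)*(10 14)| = |(3 8)(5 9 7 14 10)| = 10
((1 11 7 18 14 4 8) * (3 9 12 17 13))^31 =((1 11 7 18 14 4 8)(3 9 12 17 13))^31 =(1 18 8 7 4 11 14)(3 9 12 17 13)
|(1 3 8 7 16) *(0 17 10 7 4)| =|(0 17 10 7 16 1 3 8 4)| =9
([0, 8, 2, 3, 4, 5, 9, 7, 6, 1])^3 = [0, 9, 2, 3, 4, 5, 8, 7, 1, 6]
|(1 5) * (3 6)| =2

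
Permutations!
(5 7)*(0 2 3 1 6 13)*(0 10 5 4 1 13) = [2, 6, 3, 13, 1, 7, 0, 4, 8, 9, 5, 11, 12, 10] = (0 2 3 13 10 5 7 4 1 6)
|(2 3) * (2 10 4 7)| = |(2 3 10 4 7)| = 5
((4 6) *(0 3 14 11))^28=((0 3 14 11)(4 6))^28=(14)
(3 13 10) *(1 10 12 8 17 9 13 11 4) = [0, 10, 2, 11, 1, 5, 6, 7, 17, 13, 3, 4, 8, 12, 14, 15, 16, 9] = (1 10 3 11 4)(8 17 9 13 12)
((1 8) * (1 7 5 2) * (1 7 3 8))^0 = (8)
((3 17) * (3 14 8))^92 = ((3 17 14 8))^92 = (17)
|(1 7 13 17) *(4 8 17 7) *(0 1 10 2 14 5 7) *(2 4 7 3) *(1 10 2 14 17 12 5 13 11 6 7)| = 18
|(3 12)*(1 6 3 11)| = |(1 6 3 12 11)| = 5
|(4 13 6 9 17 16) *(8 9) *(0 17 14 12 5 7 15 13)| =36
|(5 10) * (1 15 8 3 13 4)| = |(1 15 8 3 13 4)(5 10)| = 6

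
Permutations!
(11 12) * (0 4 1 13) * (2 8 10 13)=(0 4 1 2 8 10 13)(11 12)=[4, 2, 8, 3, 1, 5, 6, 7, 10, 9, 13, 12, 11, 0]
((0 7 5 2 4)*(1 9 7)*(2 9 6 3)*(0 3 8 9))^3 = ((0 1 6 8 9 7 5)(2 4 3))^3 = (0 8 5 6 7 1 9)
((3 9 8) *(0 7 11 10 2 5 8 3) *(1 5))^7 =((0 7 11 10 2 1 5 8)(3 9))^7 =(0 8 5 1 2 10 11 7)(3 9)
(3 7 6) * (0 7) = (0 7 6 3) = [7, 1, 2, 0, 4, 5, 3, 6]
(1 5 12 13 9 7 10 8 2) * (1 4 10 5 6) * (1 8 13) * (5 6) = (1 5 12)(2 4 10 13 9 7 6 8) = [0, 5, 4, 3, 10, 12, 8, 6, 2, 7, 13, 11, 1, 9]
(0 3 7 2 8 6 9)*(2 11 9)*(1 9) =(0 3 7 11 1 9)(2 8 6) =[3, 9, 8, 7, 4, 5, 2, 11, 6, 0, 10, 1]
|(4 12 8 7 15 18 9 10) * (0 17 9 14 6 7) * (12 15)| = |(0 17 9 10 4 15 18 14 6 7 12 8)| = 12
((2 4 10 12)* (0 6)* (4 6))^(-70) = ((0 4 10 12 2 6))^(-70) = (0 10 2)(4 12 6)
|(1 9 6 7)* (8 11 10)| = 12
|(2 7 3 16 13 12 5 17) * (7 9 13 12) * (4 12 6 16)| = |(2 9 13 7 3 4 12 5 17)(6 16)| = 18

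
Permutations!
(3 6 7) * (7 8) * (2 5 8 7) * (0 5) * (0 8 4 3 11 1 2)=[5, 2, 8, 6, 3, 4, 7, 11, 0, 9, 10, 1]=(0 5 4 3 6 7 11 1 2 8)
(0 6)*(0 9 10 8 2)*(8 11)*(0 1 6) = (1 6 9 10 11 8 2) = [0, 6, 1, 3, 4, 5, 9, 7, 2, 10, 11, 8]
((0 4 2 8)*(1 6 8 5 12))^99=(0 5 6 4 12 8 2 1)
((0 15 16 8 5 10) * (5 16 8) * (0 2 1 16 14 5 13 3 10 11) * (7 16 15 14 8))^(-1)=((0 14 5 11)(1 15 7 16 13 3 10 2))^(-1)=(0 11 5 14)(1 2 10 3 13 16 7 15)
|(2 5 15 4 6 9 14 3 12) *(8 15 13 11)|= 12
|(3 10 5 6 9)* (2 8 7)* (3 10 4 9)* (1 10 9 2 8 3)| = 12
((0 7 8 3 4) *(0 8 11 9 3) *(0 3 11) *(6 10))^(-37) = ((0 7)(3 4 8)(6 10)(9 11))^(-37) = (0 7)(3 8 4)(6 10)(9 11)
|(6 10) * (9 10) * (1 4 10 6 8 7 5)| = 6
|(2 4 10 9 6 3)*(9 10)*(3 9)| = |(10)(2 4 3)(6 9)| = 6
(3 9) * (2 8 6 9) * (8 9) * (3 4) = [0, 1, 9, 2, 3, 5, 8, 7, 6, 4] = (2 9 4 3)(6 8)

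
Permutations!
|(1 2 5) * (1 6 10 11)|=|(1 2 5 6 10 11)|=6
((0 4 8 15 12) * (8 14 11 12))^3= ((0 4 14 11 12)(8 15))^3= (0 11 4 12 14)(8 15)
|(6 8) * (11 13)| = |(6 8)(11 13)| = 2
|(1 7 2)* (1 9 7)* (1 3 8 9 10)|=|(1 3 8 9 7 2 10)|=7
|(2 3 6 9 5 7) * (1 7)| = |(1 7 2 3 6 9 5)| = 7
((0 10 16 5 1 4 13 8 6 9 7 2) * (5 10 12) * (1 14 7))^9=((0 12 5 14 7 2)(1 4 13 8 6 9)(10 16))^9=(0 14)(1 8)(2 5)(4 6)(7 12)(9 13)(10 16)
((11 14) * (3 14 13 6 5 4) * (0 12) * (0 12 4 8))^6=(0 6 14)(3 8 13)(4 5 11)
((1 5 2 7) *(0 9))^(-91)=((0 9)(1 5 2 7))^(-91)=(0 9)(1 5 2 7)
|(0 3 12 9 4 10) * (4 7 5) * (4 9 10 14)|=12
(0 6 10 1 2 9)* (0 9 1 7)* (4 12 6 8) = [8, 2, 1, 3, 12, 5, 10, 0, 4, 9, 7, 11, 6] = (0 8 4 12 6 10 7)(1 2)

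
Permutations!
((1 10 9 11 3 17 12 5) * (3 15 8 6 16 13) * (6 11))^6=((1 10 9 6 16 13 3 17 12 5)(8 11 15))^6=(1 3 9 12 16)(5 13 10 17 6)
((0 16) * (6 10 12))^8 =((0 16)(6 10 12))^8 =(16)(6 12 10)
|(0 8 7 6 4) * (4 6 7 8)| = 2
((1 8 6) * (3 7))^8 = (1 6 8) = ((1 8 6)(3 7))^8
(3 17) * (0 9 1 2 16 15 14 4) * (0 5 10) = (0 9 1 2 16 15 14 4 5 10)(3 17) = [9, 2, 16, 17, 5, 10, 6, 7, 8, 1, 0, 11, 12, 13, 4, 14, 15, 3]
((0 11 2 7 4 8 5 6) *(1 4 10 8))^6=((0 11 2 7 10 8 5 6)(1 4))^6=(0 5 10 2)(6 8 7 11)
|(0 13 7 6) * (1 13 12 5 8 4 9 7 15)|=24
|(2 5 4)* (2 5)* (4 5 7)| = 2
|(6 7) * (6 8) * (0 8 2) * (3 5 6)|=7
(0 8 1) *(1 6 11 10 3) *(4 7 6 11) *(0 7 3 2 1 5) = (0 8 11 10 2 1 7 6 4 3 5) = [8, 7, 1, 5, 3, 0, 4, 6, 11, 9, 2, 10]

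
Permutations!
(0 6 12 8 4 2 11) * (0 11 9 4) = (0 6 12 8)(2 9 4) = [6, 1, 9, 3, 2, 5, 12, 7, 0, 4, 10, 11, 8]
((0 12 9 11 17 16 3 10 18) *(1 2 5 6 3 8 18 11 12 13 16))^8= ((0 13 16 8 18)(1 2 5 6 3 10 11 17)(9 12))^8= (0 8 13 18 16)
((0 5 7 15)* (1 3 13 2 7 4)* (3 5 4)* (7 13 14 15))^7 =((0 4 1 5 3 14 15)(2 13))^7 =(15)(2 13)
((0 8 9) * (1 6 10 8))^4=((0 1 6 10 8 9))^4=(0 8 6)(1 9 10)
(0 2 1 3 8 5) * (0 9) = (0 2 1 3 8 5 9) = [2, 3, 1, 8, 4, 9, 6, 7, 5, 0]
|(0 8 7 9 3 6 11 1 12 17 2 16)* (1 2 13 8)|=|(0 1 12 17 13 8 7 9 3 6 11 2 16)|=13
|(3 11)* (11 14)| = 3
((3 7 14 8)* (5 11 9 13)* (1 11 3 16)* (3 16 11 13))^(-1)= (1 16 5 13)(3 9 11 8 14 7)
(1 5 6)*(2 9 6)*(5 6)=[0, 6, 9, 3, 4, 2, 1, 7, 8, 5]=(1 6)(2 9 5)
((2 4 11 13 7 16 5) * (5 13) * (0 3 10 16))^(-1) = (0 7 13 16 10 3)(2 5 11 4)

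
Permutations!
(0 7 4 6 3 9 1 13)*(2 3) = (0 7 4 6 2 3 9 1 13) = [7, 13, 3, 9, 6, 5, 2, 4, 8, 1, 10, 11, 12, 0]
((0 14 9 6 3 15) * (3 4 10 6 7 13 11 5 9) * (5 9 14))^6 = (0 5 14 3 15)(7 11)(9 13)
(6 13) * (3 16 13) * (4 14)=(3 16 13 6)(4 14)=[0, 1, 2, 16, 14, 5, 3, 7, 8, 9, 10, 11, 12, 6, 4, 15, 13]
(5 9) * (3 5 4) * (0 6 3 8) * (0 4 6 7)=(0 7)(3 5 9 6)(4 8)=[7, 1, 2, 5, 8, 9, 3, 0, 4, 6]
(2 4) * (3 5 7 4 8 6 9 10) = (2 8 6 9 10 3 5 7 4) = [0, 1, 8, 5, 2, 7, 9, 4, 6, 10, 3]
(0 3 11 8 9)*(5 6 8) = (0 3 11 5 6 8 9) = [3, 1, 2, 11, 4, 6, 8, 7, 9, 0, 10, 5]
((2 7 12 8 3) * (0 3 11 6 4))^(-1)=((0 3 2 7 12 8 11 6 4))^(-1)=(0 4 6 11 8 12 7 2 3)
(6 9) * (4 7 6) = (4 7 6 9) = [0, 1, 2, 3, 7, 5, 9, 6, 8, 4]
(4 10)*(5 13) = (4 10)(5 13) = [0, 1, 2, 3, 10, 13, 6, 7, 8, 9, 4, 11, 12, 5]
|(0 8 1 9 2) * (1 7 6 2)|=10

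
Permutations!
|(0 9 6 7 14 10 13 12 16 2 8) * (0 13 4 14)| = 60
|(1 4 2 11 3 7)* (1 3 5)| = |(1 4 2 11 5)(3 7)| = 10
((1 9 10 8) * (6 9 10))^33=((1 10 8)(6 9))^33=(10)(6 9)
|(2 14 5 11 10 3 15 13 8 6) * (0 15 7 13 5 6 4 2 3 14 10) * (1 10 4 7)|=|(0 15 5 11)(1 10 14 6 3)(2 4)(7 13 8)|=60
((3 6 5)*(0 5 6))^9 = ((6)(0 5 3))^9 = (6)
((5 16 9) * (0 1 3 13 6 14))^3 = ((0 1 3 13 6 14)(5 16 9))^3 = (16)(0 13)(1 6)(3 14)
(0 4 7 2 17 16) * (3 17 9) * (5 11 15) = [4, 1, 9, 17, 7, 11, 6, 2, 8, 3, 10, 15, 12, 13, 14, 5, 0, 16] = (0 4 7 2 9 3 17 16)(5 11 15)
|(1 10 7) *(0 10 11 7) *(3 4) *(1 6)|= |(0 10)(1 11 7 6)(3 4)|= 4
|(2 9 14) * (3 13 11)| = 3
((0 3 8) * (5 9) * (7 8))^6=(9)(0 7)(3 8)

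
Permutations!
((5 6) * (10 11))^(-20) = ((5 6)(10 11))^(-20) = (11)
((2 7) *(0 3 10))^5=(0 10 3)(2 7)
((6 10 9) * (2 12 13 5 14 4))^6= ((2 12 13 5 14 4)(6 10 9))^6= (14)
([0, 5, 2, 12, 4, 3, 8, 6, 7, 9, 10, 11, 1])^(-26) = [0, 3, 2, 1, 4, 12, 8, 6, 7, 9, 10, 11, 5]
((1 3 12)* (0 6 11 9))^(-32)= (1 3 12)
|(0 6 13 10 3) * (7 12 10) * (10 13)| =12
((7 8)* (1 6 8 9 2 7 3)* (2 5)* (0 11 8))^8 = ((0 11 8 3 1 6)(2 7 9 5))^8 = (0 8 1)(3 6 11)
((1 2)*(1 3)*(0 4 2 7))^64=(0 1 2)(3 4 7)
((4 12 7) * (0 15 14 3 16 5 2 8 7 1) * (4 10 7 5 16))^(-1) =(16)(0 1 12 4 3 14 15)(2 5 8)(7 10)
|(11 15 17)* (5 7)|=6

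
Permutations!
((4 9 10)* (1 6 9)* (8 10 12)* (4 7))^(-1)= (1 4 7 10 8 12 9 6)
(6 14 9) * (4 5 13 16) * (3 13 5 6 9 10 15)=(3 13 16 4 6 14 10 15)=[0, 1, 2, 13, 6, 5, 14, 7, 8, 9, 15, 11, 12, 16, 10, 3, 4]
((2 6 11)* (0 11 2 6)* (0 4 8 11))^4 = ((2 4 8 11 6))^4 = (2 6 11 8 4)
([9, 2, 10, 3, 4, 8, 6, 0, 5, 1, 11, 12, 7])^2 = [1, 10, 11, 3, 4, 5, 6, 9, 8, 2, 12, 7, 0]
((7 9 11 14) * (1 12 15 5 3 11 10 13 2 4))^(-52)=(15)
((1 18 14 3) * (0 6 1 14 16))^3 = ((0 6 1 18 16)(3 14))^3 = (0 18 6 16 1)(3 14)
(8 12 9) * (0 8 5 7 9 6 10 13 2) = (0 8 12 6 10 13 2)(5 7 9) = [8, 1, 0, 3, 4, 7, 10, 9, 12, 5, 13, 11, 6, 2]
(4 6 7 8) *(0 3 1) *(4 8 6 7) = (8)(0 3 1)(4 7 6) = [3, 0, 2, 1, 7, 5, 4, 6, 8]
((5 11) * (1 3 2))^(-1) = ((1 3 2)(5 11))^(-1) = (1 2 3)(5 11)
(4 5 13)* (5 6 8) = [0, 1, 2, 3, 6, 13, 8, 7, 5, 9, 10, 11, 12, 4] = (4 6 8 5 13)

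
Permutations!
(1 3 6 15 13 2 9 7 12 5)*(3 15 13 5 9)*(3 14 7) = (1 15 5)(2 14 7 12 9 3 6 13) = [0, 15, 14, 6, 4, 1, 13, 12, 8, 3, 10, 11, 9, 2, 7, 5]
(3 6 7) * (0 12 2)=(0 12 2)(3 6 7)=[12, 1, 0, 6, 4, 5, 7, 3, 8, 9, 10, 11, 2]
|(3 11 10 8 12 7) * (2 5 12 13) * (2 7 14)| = 12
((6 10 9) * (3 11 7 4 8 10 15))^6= (3 9 4)(6 8 11)(7 15 10)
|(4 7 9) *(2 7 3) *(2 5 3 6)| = |(2 7 9 4 6)(3 5)| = 10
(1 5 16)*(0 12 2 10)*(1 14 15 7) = (0 12 2 10)(1 5 16 14 15 7) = [12, 5, 10, 3, 4, 16, 6, 1, 8, 9, 0, 11, 2, 13, 15, 7, 14]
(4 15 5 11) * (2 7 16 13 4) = (2 7 16 13 4 15 5 11) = [0, 1, 7, 3, 15, 11, 6, 16, 8, 9, 10, 2, 12, 4, 14, 5, 13]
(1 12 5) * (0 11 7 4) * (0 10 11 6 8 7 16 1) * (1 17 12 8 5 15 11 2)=(0 6 5)(1 8 7 4 10 2)(11 16 17 12 15)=[6, 8, 1, 3, 10, 0, 5, 4, 7, 9, 2, 16, 15, 13, 14, 11, 17, 12]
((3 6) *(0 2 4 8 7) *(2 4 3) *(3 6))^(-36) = (8)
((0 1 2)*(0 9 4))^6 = ((0 1 2 9 4))^6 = (0 1 2 9 4)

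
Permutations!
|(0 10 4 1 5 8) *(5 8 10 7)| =7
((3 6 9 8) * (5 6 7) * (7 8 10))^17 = ((3 8)(5 6 9 10 7))^17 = (3 8)(5 9 7 6 10)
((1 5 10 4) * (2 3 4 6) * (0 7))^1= (0 7)(1 5 10 6 2 3 4)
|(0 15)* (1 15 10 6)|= |(0 10 6 1 15)|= 5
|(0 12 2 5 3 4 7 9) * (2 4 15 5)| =15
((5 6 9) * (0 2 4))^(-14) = (0 2 4)(5 6 9) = ((0 2 4)(5 6 9))^(-14)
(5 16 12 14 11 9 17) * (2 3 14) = [0, 1, 3, 14, 4, 16, 6, 7, 8, 17, 10, 9, 2, 13, 11, 15, 12, 5] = (2 3 14 11 9 17 5 16 12)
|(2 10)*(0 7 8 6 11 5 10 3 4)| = 10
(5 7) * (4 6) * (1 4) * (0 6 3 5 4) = (0 6 1)(3 5 7 4) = [6, 0, 2, 5, 3, 7, 1, 4]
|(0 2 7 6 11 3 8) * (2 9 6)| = 6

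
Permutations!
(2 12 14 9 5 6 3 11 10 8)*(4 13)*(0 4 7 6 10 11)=[4, 1, 12, 0, 13, 10, 3, 6, 2, 5, 8, 11, 14, 7, 9]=(0 4 13 7 6 3)(2 12 14 9 5 10 8)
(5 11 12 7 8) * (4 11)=(4 11 12 7 8 5)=[0, 1, 2, 3, 11, 4, 6, 8, 5, 9, 10, 12, 7]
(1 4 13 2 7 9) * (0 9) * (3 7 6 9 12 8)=[12, 4, 6, 7, 13, 5, 9, 0, 3, 1, 10, 11, 8, 2]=(0 12 8 3 7)(1 4 13 2 6 9)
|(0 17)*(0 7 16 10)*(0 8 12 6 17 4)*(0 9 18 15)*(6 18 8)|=|(0 4 9 8 12 18 15)(6 17 7 16 10)|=35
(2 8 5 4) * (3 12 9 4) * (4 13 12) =[0, 1, 8, 4, 2, 3, 6, 7, 5, 13, 10, 11, 9, 12] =(2 8 5 3 4)(9 13 12)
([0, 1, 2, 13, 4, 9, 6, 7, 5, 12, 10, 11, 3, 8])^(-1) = (3 12 9 5 8 13)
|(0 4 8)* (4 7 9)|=|(0 7 9 4 8)|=5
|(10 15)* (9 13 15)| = |(9 13 15 10)| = 4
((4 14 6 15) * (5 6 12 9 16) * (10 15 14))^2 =((4 10 15)(5 6 14 12 9 16))^2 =(4 15 10)(5 14 9)(6 12 16)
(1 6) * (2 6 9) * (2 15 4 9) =(1 2 6)(4 9 15) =[0, 2, 6, 3, 9, 5, 1, 7, 8, 15, 10, 11, 12, 13, 14, 4]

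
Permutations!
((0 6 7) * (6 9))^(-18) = ((0 9 6 7))^(-18) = (0 6)(7 9)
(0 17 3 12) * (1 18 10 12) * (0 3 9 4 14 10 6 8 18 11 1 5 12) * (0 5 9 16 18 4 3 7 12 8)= (0 17 16 18 6)(1 11)(3 9)(4 14 10 5 8)(7 12)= [17, 11, 2, 9, 14, 8, 0, 12, 4, 3, 5, 1, 7, 13, 10, 15, 18, 16, 6]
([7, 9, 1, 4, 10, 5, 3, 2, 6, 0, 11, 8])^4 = [9, 2, 7, 8, 6, 5, 11, 0, 10, 1, 3, 4]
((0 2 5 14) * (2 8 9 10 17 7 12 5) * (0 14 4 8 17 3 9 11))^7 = (0 11 8 4 5 12 7 17)(3 9 10)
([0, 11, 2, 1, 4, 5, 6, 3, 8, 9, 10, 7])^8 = [0, 1, 2, 3, 4, 5, 6, 7, 8, 9, 10, 11]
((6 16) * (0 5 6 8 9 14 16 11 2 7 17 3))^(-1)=((0 5 6 11 2 7 17 3)(8 9 14 16))^(-1)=(0 3 17 7 2 11 6 5)(8 16 14 9)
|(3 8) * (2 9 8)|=4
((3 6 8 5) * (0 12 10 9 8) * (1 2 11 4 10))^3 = ((0 12 1 2 11 4 10 9 8 5 3 6))^3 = (0 2 10 5)(1 4 8 6)(3 12 11 9)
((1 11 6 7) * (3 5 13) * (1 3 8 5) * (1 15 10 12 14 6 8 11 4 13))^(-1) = ((1 4 13 11 8 5)(3 15 10 12 14 6 7))^(-1) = (1 5 8 11 13 4)(3 7 6 14 12 10 15)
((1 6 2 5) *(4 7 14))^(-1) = (1 5 2 6)(4 14 7)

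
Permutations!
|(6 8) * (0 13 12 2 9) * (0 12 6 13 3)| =6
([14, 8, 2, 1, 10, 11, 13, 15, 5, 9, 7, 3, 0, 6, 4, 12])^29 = (0 14 4 10 7 15 12)(1 3 11 5 8)(6 13)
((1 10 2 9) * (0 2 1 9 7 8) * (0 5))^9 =(0 5 8 7 2)(1 10)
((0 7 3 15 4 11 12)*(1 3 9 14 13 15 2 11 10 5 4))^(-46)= (0 11 3 15 14 7 12 2 1 13 9)(4 5 10)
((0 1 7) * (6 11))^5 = (0 7 1)(6 11)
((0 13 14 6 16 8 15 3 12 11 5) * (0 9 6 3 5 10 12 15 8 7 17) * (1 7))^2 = (0 14 15 9 16 7)(1 17 13 3 5 6)(10 11 12)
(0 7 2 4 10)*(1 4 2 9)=(0 7 9 1 4 10)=[7, 4, 2, 3, 10, 5, 6, 9, 8, 1, 0]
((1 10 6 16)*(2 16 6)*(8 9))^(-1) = (1 16 2 10)(8 9)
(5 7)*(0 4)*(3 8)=(0 4)(3 8)(5 7)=[4, 1, 2, 8, 0, 7, 6, 5, 3]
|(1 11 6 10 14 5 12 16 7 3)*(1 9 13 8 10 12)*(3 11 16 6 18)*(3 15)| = 26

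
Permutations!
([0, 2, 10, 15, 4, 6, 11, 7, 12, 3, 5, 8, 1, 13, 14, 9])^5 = (1 11 10 12 6 2 8 5)(3 9 15)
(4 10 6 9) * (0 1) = (0 1)(4 10 6 9) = [1, 0, 2, 3, 10, 5, 9, 7, 8, 4, 6]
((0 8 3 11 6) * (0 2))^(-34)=((0 8 3 11 6 2))^(-34)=(0 3 6)(2 8 11)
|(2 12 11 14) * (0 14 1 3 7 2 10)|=|(0 14 10)(1 3 7 2 12 11)|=6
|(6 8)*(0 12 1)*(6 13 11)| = |(0 12 1)(6 8 13 11)| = 12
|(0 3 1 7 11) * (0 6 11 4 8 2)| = |(0 3 1 7 4 8 2)(6 11)| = 14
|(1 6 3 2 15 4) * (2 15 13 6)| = 7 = |(1 2 13 6 3 15 4)|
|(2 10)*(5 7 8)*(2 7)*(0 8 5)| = |(0 8)(2 10 7 5)| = 4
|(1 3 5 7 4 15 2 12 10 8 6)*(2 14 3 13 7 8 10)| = |(1 13 7 4 15 14 3 5 8 6)(2 12)| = 10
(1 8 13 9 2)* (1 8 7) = (1 7)(2 8 13 9) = [0, 7, 8, 3, 4, 5, 6, 1, 13, 2, 10, 11, 12, 9]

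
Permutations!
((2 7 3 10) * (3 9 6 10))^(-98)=((2 7 9 6 10))^(-98)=(2 9 10 7 6)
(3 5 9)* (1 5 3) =[0, 5, 2, 3, 4, 9, 6, 7, 8, 1] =(1 5 9)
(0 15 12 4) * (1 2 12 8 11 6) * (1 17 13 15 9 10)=(0 9 10 1 2 12 4)(6 17 13 15 8 11)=[9, 2, 12, 3, 0, 5, 17, 7, 11, 10, 1, 6, 4, 15, 14, 8, 16, 13]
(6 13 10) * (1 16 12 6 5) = (1 16 12 6 13 10 5) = [0, 16, 2, 3, 4, 1, 13, 7, 8, 9, 5, 11, 6, 10, 14, 15, 12]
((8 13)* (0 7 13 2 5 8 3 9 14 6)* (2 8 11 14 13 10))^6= ((0 7 10 2 5 11 14 6)(3 9 13))^6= (0 14 5 10)(2 7 6 11)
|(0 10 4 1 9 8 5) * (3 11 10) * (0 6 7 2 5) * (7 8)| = |(0 3 11 10 4 1 9 7 2 5 6 8)| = 12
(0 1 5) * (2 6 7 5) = (0 1 2 6 7 5) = [1, 2, 6, 3, 4, 0, 7, 5]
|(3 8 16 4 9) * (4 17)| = |(3 8 16 17 4 9)| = 6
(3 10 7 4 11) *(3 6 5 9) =(3 10 7 4 11 6 5 9) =[0, 1, 2, 10, 11, 9, 5, 4, 8, 3, 7, 6]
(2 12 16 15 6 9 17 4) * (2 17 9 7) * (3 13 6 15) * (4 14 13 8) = (2 12 16 3 8 4 17 14 13 6 7) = [0, 1, 12, 8, 17, 5, 7, 2, 4, 9, 10, 11, 16, 6, 13, 15, 3, 14]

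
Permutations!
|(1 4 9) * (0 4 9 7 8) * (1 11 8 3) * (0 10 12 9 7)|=30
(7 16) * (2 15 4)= (2 15 4)(7 16)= [0, 1, 15, 3, 2, 5, 6, 16, 8, 9, 10, 11, 12, 13, 14, 4, 7]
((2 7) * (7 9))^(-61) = (2 7 9)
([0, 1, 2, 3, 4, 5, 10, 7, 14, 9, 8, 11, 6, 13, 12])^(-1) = (6 12 14 8 10)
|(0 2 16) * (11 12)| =6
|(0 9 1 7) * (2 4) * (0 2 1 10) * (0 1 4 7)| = 4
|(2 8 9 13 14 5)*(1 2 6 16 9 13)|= 9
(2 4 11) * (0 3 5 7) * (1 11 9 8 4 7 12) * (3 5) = (0 5 12 1 11 2 7)(4 9 8) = [5, 11, 7, 3, 9, 12, 6, 0, 4, 8, 10, 2, 1]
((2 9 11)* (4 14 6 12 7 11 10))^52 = (2 7 6 4 9 11 12 14 10)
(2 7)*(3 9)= [0, 1, 7, 9, 4, 5, 6, 2, 8, 3]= (2 7)(3 9)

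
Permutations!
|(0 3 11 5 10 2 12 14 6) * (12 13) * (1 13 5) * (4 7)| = 24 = |(0 3 11 1 13 12 14 6)(2 5 10)(4 7)|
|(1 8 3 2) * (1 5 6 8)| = |(2 5 6 8 3)| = 5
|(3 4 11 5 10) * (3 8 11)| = |(3 4)(5 10 8 11)| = 4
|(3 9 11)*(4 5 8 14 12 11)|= 8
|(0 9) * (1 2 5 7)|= |(0 9)(1 2 5 7)|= 4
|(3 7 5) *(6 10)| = |(3 7 5)(6 10)| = 6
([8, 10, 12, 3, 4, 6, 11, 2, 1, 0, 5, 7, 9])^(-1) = (0 9 12 2 7 11 6 5 10 1 8)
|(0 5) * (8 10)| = |(0 5)(8 10)| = 2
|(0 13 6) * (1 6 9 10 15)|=|(0 13 9 10 15 1 6)|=7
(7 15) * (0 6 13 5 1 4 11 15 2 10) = [6, 4, 10, 3, 11, 1, 13, 2, 8, 9, 0, 15, 12, 5, 14, 7] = (0 6 13 5 1 4 11 15 7 2 10)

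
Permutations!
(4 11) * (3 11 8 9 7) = (3 11 4 8 9 7) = [0, 1, 2, 11, 8, 5, 6, 3, 9, 7, 10, 4]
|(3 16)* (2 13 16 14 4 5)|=7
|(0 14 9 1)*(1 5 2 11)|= 7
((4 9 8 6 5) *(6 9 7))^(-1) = (4 5 6 7)(8 9)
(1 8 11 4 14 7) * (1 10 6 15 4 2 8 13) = (1 13)(2 8 11)(4 14 7 10 6 15) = [0, 13, 8, 3, 14, 5, 15, 10, 11, 9, 6, 2, 12, 1, 7, 4]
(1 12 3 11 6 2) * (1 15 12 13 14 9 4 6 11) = (1 13 14 9 4 6 2 15 12 3) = [0, 13, 15, 1, 6, 5, 2, 7, 8, 4, 10, 11, 3, 14, 9, 12]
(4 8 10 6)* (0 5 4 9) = [5, 1, 2, 3, 8, 4, 9, 7, 10, 0, 6] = (0 5 4 8 10 6 9)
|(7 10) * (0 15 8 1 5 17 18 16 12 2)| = 10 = |(0 15 8 1 5 17 18 16 12 2)(7 10)|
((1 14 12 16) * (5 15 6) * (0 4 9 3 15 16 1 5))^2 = (16)(0 9 15)(1 12 14)(3 6 4)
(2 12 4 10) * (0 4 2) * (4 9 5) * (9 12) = (0 12 2 9 5 4 10) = [12, 1, 9, 3, 10, 4, 6, 7, 8, 5, 0, 11, 2]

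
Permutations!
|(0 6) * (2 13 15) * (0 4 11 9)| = |(0 6 4 11 9)(2 13 15)| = 15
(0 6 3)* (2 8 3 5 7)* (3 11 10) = [6, 1, 8, 0, 4, 7, 5, 2, 11, 9, 3, 10] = (0 6 5 7 2 8 11 10 3)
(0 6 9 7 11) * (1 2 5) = [6, 2, 5, 3, 4, 1, 9, 11, 8, 7, 10, 0] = (0 6 9 7 11)(1 2 5)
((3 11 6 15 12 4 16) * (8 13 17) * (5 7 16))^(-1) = (3 16 7 5 4 12 15 6 11)(8 17 13)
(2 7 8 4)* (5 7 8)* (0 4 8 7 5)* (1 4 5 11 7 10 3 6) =(0 5 11 7)(1 4 2 10 3 6) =[5, 4, 10, 6, 2, 11, 1, 0, 8, 9, 3, 7]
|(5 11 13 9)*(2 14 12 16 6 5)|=9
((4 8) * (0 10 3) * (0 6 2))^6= (0 10 3 6 2)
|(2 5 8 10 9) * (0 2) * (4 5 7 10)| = 15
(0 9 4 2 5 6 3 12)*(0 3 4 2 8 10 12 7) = (0 9 2 5 6 4 8 10 12 3 7) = [9, 1, 5, 7, 8, 6, 4, 0, 10, 2, 12, 11, 3]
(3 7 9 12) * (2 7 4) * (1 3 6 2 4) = [0, 3, 7, 1, 4, 5, 2, 9, 8, 12, 10, 11, 6] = (1 3)(2 7 9 12 6)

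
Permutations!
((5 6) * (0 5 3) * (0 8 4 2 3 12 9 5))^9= (2 3 8 4)(5 6 12 9)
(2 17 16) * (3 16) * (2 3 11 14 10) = (2 17 11 14 10)(3 16) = [0, 1, 17, 16, 4, 5, 6, 7, 8, 9, 2, 14, 12, 13, 10, 15, 3, 11]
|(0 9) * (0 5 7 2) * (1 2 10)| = 7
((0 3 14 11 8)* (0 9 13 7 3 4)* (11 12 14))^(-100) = (14)(3 8 13)(7 11 9)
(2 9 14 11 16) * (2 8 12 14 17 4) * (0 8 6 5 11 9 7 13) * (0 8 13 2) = [13, 1, 7, 3, 0, 11, 5, 2, 12, 17, 10, 16, 14, 8, 9, 15, 6, 4] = (0 13 8 12 14 9 17 4)(2 7)(5 11 16 6)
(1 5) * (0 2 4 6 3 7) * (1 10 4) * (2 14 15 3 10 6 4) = (0 14 15 3 7)(1 5 6 10 2) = [14, 5, 1, 7, 4, 6, 10, 0, 8, 9, 2, 11, 12, 13, 15, 3]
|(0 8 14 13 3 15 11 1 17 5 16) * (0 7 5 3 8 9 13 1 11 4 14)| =12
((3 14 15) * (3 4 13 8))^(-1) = ((3 14 15 4 13 8))^(-1) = (3 8 13 4 15 14)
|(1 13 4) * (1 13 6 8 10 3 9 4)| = 8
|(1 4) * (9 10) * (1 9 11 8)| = 6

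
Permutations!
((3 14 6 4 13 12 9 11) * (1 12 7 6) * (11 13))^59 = ((1 12 9 13 7 6 4 11 3 14))^59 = (1 14 3 11 4 6 7 13 9 12)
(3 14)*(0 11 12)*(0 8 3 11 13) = [13, 1, 2, 14, 4, 5, 6, 7, 3, 9, 10, 12, 8, 0, 11] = (0 13)(3 14 11 12 8)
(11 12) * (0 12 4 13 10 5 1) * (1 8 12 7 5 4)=(0 7 5 8 12 11 1)(4 13 10)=[7, 0, 2, 3, 13, 8, 6, 5, 12, 9, 4, 1, 11, 10]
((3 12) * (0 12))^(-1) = ((0 12 3))^(-1) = (0 3 12)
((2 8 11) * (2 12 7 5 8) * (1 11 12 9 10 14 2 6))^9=(1 9 14 6 11 10 2)(5 8 12 7)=((1 11 9 10 14 2 6)(5 8 12 7))^9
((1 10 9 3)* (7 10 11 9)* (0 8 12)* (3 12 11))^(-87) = (0 9 8 12 11)(1 3)(7 10)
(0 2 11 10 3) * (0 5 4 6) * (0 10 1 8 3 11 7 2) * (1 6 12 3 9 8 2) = (1 2 7)(3 5 4 12)(6 10 11)(8 9) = [0, 2, 7, 5, 12, 4, 10, 1, 9, 8, 11, 6, 3]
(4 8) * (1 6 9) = [0, 6, 2, 3, 8, 5, 9, 7, 4, 1] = (1 6 9)(4 8)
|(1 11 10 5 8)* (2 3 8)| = 7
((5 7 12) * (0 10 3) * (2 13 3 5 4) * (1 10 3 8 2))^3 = (13)(0 3)(1 7)(4 5)(10 12)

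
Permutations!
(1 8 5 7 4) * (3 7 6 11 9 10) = (1 8 5 6 11 9 10 3 7 4) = [0, 8, 2, 7, 1, 6, 11, 4, 5, 10, 3, 9]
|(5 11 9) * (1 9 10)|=|(1 9 5 11 10)|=5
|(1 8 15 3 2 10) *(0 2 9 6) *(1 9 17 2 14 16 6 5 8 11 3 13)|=|(0 14 16 6)(1 11 3 17 2 10 9 5 8 15 13)|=44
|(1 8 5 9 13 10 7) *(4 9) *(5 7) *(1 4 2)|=|(1 8 7 4 9 13 10 5 2)|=9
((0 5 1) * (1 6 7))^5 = ((0 5 6 7 1))^5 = (7)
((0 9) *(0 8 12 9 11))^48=((0 11)(8 12 9))^48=(12)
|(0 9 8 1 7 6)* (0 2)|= |(0 9 8 1 7 6 2)|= 7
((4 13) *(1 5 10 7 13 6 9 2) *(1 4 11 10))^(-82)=(2 6)(4 9)(7 11)(10 13)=((1 5)(2 4 6 9)(7 13 11 10))^(-82)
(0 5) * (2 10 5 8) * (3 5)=(0 8 2 10 3 5)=[8, 1, 10, 5, 4, 0, 6, 7, 2, 9, 3]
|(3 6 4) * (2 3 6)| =2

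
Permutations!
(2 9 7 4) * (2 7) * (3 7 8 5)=(2 9)(3 7 4 8 5)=[0, 1, 9, 7, 8, 3, 6, 4, 5, 2]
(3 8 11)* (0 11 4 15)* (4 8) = [11, 1, 2, 4, 15, 5, 6, 7, 8, 9, 10, 3, 12, 13, 14, 0] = (0 11 3 4 15)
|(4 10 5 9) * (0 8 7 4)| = 7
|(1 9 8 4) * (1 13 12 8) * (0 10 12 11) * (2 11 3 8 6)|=|(0 10 12 6 2 11)(1 9)(3 8 4 13)|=12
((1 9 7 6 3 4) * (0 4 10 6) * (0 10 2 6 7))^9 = ((0 4 1 9)(2 6 3)(7 10))^9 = (0 4 1 9)(7 10)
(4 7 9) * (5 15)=(4 7 9)(5 15)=[0, 1, 2, 3, 7, 15, 6, 9, 8, 4, 10, 11, 12, 13, 14, 5]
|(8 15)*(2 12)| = 2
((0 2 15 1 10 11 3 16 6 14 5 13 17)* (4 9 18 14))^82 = ((0 2 15 1 10 11 3 16 6 4 9 18 14 5 13 17))^82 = (0 15 10 3 6 9 14 13)(1 11 16 4 18 5 17 2)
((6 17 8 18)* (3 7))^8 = ((3 7)(6 17 8 18))^8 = (18)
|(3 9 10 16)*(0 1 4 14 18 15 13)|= |(0 1 4 14 18 15 13)(3 9 10 16)|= 28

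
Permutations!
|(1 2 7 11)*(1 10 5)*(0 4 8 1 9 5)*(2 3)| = |(0 4 8 1 3 2 7 11 10)(5 9)| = 18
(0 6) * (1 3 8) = [6, 3, 2, 8, 4, 5, 0, 7, 1] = (0 6)(1 3 8)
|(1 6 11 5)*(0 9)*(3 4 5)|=6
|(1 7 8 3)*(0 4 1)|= 6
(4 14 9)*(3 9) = (3 9 4 14) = [0, 1, 2, 9, 14, 5, 6, 7, 8, 4, 10, 11, 12, 13, 3]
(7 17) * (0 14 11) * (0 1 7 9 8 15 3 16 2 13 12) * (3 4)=(0 14 11 1 7 17 9 8 15 4 3 16 2 13 12)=[14, 7, 13, 16, 3, 5, 6, 17, 15, 8, 10, 1, 0, 12, 11, 4, 2, 9]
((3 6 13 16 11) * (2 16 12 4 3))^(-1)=(2 11 16)(3 4 12 13 6)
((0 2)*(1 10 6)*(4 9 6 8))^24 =(10)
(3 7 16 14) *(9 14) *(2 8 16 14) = (2 8 16 9)(3 7 14) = [0, 1, 8, 7, 4, 5, 6, 14, 16, 2, 10, 11, 12, 13, 3, 15, 9]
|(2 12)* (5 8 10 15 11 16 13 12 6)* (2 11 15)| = |(2 6 5 8 10)(11 16 13 12)| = 20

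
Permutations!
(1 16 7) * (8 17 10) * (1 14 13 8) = (1 16 7 14 13 8 17 10) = [0, 16, 2, 3, 4, 5, 6, 14, 17, 9, 1, 11, 12, 8, 13, 15, 7, 10]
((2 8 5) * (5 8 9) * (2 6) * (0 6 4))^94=((0 6 2 9 5 4))^94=(0 5 2)(4 9 6)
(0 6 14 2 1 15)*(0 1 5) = (0 6 14 2 5)(1 15) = [6, 15, 5, 3, 4, 0, 14, 7, 8, 9, 10, 11, 12, 13, 2, 1]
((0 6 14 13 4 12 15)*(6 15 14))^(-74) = (15)(4 14)(12 13) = ((0 15)(4 12 14 13))^(-74)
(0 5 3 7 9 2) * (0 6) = (0 5 3 7 9 2 6) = [5, 1, 6, 7, 4, 3, 0, 9, 8, 2]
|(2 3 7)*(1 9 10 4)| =12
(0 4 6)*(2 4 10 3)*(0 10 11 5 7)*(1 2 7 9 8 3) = (0 11 5 9 8 3 7)(1 2 4 6 10) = [11, 2, 4, 7, 6, 9, 10, 0, 3, 8, 1, 5]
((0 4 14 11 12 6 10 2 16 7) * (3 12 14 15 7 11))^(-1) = ((0 4 15 7)(2 16 11 14 3 12 6 10))^(-1) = (0 7 15 4)(2 10 6 12 3 14 11 16)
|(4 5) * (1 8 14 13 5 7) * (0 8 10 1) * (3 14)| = 8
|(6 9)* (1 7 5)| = |(1 7 5)(6 9)| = 6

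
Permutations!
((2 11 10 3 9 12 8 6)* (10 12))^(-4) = (2 11 12 8 6)(3 10 9)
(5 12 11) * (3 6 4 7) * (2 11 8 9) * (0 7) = (0 7 3 6 4)(2 11 5 12 8 9) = [7, 1, 11, 6, 0, 12, 4, 3, 9, 2, 10, 5, 8]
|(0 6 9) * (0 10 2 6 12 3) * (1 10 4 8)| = 21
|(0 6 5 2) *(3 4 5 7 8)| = |(0 6 7 8 3 4 5 2)| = 8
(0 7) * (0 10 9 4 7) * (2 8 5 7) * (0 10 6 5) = (0 10 9 4 2 8)(5 7 6) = [10, 1, 8, 3, 2, 7, 5, 6, 0, 4, 9]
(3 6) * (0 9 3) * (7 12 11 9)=[7, 1, 2, 6, 4, 5, 0, 12, 8, 3, 10, 9, 11]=(0 7 12 11 9 3 6)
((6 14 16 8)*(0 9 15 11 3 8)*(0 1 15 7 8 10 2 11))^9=((0 9 7 8 6 14 16 1 15)(2 11 3 10))^9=(16)(2 11 3 10)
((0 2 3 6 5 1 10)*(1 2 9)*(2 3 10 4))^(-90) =(10)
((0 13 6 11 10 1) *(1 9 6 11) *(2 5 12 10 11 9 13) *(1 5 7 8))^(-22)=((0 2 7 8 1)(5 12 10 13 9 6))^(-22)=(0 8 2 1 7)(5 10 9)(6 12 13)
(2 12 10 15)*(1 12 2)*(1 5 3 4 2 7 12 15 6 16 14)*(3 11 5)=[0, 15, 7, 4, 2, 11, 16, 12, 8, 9, 6, 5, 10, 13, 1, 3, 14]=(1 15 3 4 2 7 12 10 6 16 14)(5 11)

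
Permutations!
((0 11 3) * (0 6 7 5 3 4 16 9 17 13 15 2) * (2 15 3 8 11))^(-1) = ((0 2)(3 6 7 5 8 11 4 16 9 17 13))^(-1) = (0 2)(3 13 17 9 16 4 11 8 5 7 6)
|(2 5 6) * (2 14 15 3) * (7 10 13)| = |(2 5 6 14 15 3)(7 10 13)| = 6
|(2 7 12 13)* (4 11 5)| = |(2 7 12 13)(4 11 5)| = 12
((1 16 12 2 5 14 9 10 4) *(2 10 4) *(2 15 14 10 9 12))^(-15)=(1 15)(2 12)(4 10)(5 9)(14 16)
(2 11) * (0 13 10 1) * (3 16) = (0 13 10 1)(2 11)(3 16) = [13, 0, 11, 16, 4, 5, 6, 7, 8, 9, 1, 2, 12, 10, 14, 15, 3]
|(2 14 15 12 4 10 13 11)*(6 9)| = 8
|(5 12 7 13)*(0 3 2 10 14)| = 20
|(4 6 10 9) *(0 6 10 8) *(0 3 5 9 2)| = 9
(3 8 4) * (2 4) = (2 4 3 8) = [0, 1, 4, 8, 3, 5, 6, 7, 2]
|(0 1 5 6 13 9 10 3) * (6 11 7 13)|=9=|(0 1 5 11 7 13 9 10 3)|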